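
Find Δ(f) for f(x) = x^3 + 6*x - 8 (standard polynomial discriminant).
Δ = -2592

For a depressed cubic x^3 + p x + q the discriminant is Δ = -4 p^3 - 27 q^2 = -4*(6)^3 - 27*(-8)^2 = -864 - 1728 = -2592.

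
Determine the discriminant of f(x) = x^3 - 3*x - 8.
Δ = -1620

For a depressed cubic x^3 + p x + q the discriminant is Δ = -4 p^3 - 27 q^2 = -4*(-3)^3 - 27*(-8)^2 = 108 - 1728 = -1620.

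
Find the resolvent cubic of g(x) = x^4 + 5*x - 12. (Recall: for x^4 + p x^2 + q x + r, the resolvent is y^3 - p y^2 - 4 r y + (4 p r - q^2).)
h(y) = y^3 + 48*y - 25

Identify coefficients: p = 0, q = 5, r = -12.
Plug into h(y) = y^3 - p y^2 - 4 r y + (4 p r - q^2):
  h(y) = y^3 - (0) y^2 - 4*(-12) y + (4*(0)*(-12) - (5)^2)
       = y^3 + (0) y^2 + (48) y + (-25).
Simplifying: h(y) = y^3 + 48*y - 25.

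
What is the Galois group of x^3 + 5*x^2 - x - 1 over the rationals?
Gal(K/Q) = S_3 (symmetric group of order 6)

Compute the discriminant of x^3 + (5)*x^2 + (-1)*x + (-1): Δ = 592. Since Δ is not a rational square, the Galois group is not contained in A_3; it must be the full S_3 (irreducibility of the cubic rules out anything smaller).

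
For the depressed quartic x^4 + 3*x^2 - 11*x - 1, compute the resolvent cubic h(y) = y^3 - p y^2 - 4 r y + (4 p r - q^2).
h(y) = y^3 - 3*y^2 + 4*y - 133

Identify coefficients: p = 3, q = -11, r = -1.
Plug into h(y) = y^3 - p y^2 - 4 r y + (4 p r - q^2):
  h(y) = y^3 - (3) y^2 - 4*(-1) y + (4*(3)*(-1) - (-11)^2)
       = y^3 + (-3) y^2 + (4) y + (-133).
Simplifying: h(y) = y^3 - 3*y^2 + 4*y - 133.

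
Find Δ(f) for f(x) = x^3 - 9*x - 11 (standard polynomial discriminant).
Δ = -351

For a depressed cubic x^3 + p x + q the discriminant is Δ = -4 p^3 - 27 q^2 = -4*(-9)^3 - 27*(-11)^2 = 2916 - 3267 = -351.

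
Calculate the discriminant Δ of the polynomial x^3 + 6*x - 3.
Δ = -1107

For a depressed cubic x^3 + p x + q the discriminant is Δ = -4 p^3 - 27 q^2 = -4*(6)^3 - 27*(-3)^2 = -864 - 243 = -1107.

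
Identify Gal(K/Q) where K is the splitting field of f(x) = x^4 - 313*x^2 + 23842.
Gal(K/Q) = V_4 (Klein four-group, Z/2Z × Z/2Z)

f factors as (x^2 - 182)(x^2 - 131), so the splitting field is K = Q(sqrt(182), sqrt(131)). The elements 182, 131, 23842 are all non-squares in Q, so sqrt(182) and sqrt(131) generate independent quadratic extensions. Thus [K:Q] = 4 and Gal(K/Q) is generated by the two order-2 automorphisms sqrt(182) ↦ -sqrt(182) and sqrt(131) ↦ -sqrt(131), giving V_4.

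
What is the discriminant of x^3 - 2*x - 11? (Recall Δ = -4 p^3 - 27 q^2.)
Δ = -3235

For a depressed cubic x^3 + p x + q the discriminant is Δ = -4 p^3 - 27 q^2 = -4*(-2)^3 - 27*(-11)^2 = 32 - 3267 = -3235.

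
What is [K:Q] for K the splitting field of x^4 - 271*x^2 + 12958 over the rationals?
[K:Q] = 4

f factors as (x^2 - 209)(x^2 - 62); the splitting field is K = Q(sqrt(209), sqrt(62)). Since 209, 62, and 12958 are all non-squares in Q, the three subfields Q(sqrt(209)), Q(sqrt(62)), Q(sqrt(12958)) are distinct degree-2 extensions, so [K:Q] = 4 (Klein four Galois group).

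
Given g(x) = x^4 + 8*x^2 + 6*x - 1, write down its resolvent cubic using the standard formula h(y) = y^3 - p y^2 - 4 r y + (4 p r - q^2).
h(y) = y^3 - 8*y^2 + 4*y - 68

Identify coefficients: p = 8, q = 6, r = -1.
Plug into h(y) = y^3 - p y^2 - 4 r y + (4 p r - q^2):
  h(y) = y^3 - (8) y^2 - 4*(-1) y + (4*(8)*(-1) - (6)^2)
       = y^3 + (-8) y^2 + (4) y + (-68).
Simplifying: h(y) = y^3 - 8*y^2 + 4*y - 68.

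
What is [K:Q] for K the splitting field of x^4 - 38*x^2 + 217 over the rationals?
[K:Q] = 4

f factors as (x^2 - 31)(x^2 - 7); the splitting field is K = Q(sqrt(31), sqrt(7)). Since 31, 7, and 217 are all non-squares in Q, the three subfields Q(sqrt(31)), Q(sqrt(7)), Q(sqrt(217)) are distinct degree-2 extensions, so [K:Q] = 4 (Klein four Galois group).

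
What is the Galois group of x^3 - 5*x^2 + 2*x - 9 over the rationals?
Gal(K/Q) = S_3 (symmetric group of order 6)

Compute the discriminant of x^3 + (-5)*x^2 + (2)*x + (-9): Δ = -4999. Since Δ is not a rational square, the Galois group is not contained in A_3; it must be the full S_3 (irreducibility of the cubic rules out anything smaller).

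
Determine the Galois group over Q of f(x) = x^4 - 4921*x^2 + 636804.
Gal(K/Q) = Z/2Z (cyclic of order 2)

f factors as (x^2 - 4788)(x^2 - 133), so the splitting field is K = Q(sqrt(4788), sqrt(133)). The squarefree part of 4788 is 133 and the squarefree part of 133 is also 133, so sqrt(4788) and sqrt(133) are both rational multiples of sqrt(133). Hence Q(sqrt(4788)) = Q(sqrt(133)) = Q(sqrt(133)), and the splitting field collapses to a single degree-2 extension with Galois group Z/2Z.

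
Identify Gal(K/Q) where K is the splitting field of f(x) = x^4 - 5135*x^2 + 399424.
Gal(K/Q) = Z/2Z (cyclic of order 2)

f factors as (x^2 - 5056)(x^2 - 79), so the splitting field is K = Q(sqrt(5056), sqrt(79)). The squarefree part of 5056 is 79 and the squarefree part of 79 is also 79, so sqrt(5056) and sqrt(79) are both rational multiples of sqrt(79). Hence Q(sqrt(5056)) = Q(sqrt(79)) = Q(sqrt(79)), and the splitting field collapses to a single degree-2 extension with Galois group Z/2Z.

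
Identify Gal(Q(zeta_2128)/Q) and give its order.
|Gal(Q(zeta_2128)/Q)| = phi(2128) = 864; group ≅ (Z/2128Z)^* ≅ Z/2Z × Z/4Z × Z/6Z × Z/18Z

The n-th cyclotomic polynomial Φ_2128(x) is the minimal polynomial of zeta_2128 over Q and has degree phi(2128) = 864. So Q(zeta_2128) is a degree-864 Galois extension with Galois group (Z/2128Z)^*. By CRT, (Z/2128Z)^* ≅ (Z/16Z)^* × (Z/7Z)^* × (Z/19Z)^*. Each prime-power unit group is (Z/16Z)^* ≅ Z/2Z × Z/4Z; (Z/7Z)^* ≅ Z/6Z; (Z/19Z)^* ≅ Z/18Z. Hence Gal(Q(zeta_2128)/Q) ≅ Z/2Z × Z/4Z × Z/6Z × Z/18Z.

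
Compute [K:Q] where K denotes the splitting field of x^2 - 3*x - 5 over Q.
[K:Q] = 2

The discriminant of x^2 + (-3)*x + (-5) is b^2 - 4c = 9 - (-20) = 29. Since 29 is not a perfect square in Q, the polynomial is irreducible over Q. Its two roots generate a degree-2 extension, so [K:Q] = 2.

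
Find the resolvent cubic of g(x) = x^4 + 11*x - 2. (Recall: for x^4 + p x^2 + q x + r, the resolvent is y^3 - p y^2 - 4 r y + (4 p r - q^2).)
h(y) = y^3 + 8*y - 121

Identify coefficients: p = 0, q = 11, r = -2.
Plug into h(y) = y^3 - p y^2 - 4 r y + (4 p r - q^2):
  h(y) = y^3 - (0) y^2 - 4*(-2) y + (4*(0)*(-2) - (11)^2)
       = y^3 + (0) y^2 + (8) y + (-121).
Simplifying: h(y) = y^3 + 8*y - 121.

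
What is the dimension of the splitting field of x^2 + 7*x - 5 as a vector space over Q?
[K:Q] = 2

The discriminant of x^2 + (7)*x + (-5) is b^2 - 4c = 49 - (-20) = 69. Since 69 is not a perfect square in Q, the polynomial is irreducible over Q. Its two roots generate a degree-2 extension, so [K:Q] = 2.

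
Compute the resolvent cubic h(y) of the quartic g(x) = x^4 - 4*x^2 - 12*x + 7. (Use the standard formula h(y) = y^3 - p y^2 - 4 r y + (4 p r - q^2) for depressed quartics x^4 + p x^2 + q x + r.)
h(y) = y^3 + 4*y^2 - 28*y - 256

Identify coefficients: p = -4, q = -12, r = 7.
Plug into h(y) = y^3 - p y^2 - 4 r y + (4 p r - q^2):
  h(y) = y^3 - (-4) y^2 - 4*(7) y + (4*(-4)*(7) - (-12)^2)
       = y^3 + (4) y^2 + (-28) y + (-256).
Simplifying: h(y) = y^3 + 4*y^2 - 28*y - 256.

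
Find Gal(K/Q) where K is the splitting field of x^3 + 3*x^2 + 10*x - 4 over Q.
Gal(K/Q) = S_3 (symmetric group of order 6)

Compute the discriminant of x^3 + (3)*x^2 + (10)*x + (-4): Δ = -5260. Since Δ is not a rational square, the Galois group is not contained in A_3; it must be the full S_3 (irreducibility of the cubic rules out anything smaller).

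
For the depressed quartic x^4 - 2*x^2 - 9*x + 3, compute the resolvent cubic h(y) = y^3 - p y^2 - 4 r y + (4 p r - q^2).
h(y) = y^3 + 2*y^2 - 12*y - 105

Identify coefficients: p = -2, q = -9, r = 3.
Plug into h(y) = y^3 - p y^2 - 4 r y + (4 p r - q^2):
  h(y) = y^3 - (-2) y^2 - 4*(3) y + (4*(-2)*(3) - (-9)^2)
       = y^3 + (2) y^2 + (-12) y + (-105).
Simplifying: h(y) = y^3 + 2*y^2 - 12*y - 105.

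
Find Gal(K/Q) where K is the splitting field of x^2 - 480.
Gal(K/Q) = Z/2Z (cyclic of order 2)

x^2 - 480 is irreducible over Q since 480 is not a rational square. The splitting field Q(sqrt(480)) has degree 2 over Q, and its unique nontrivial automorphism is sqrt(480) ↦ -sqrt(480). Hence Gal(Q(sqrt(480))/Q) = Z/2Z.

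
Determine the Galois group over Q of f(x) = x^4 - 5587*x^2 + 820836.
Gal(K/Q) = Z/2Z (cyclic of order 2)

f factors as (x^2 - 5436)(x^2 - 151), so the splitting field is K = Q(sqrt(5436), sqrt(151)). The squarefree part of 5436 is 151 and the squarefree part of 151 is also 151, so sqrt(5436) and sqrt(151) are both rational multiples of sqrt(151). Hence Q(sqrt(5436)) = Q(sqrt(151)) = Q(sqrt(151)), and the splitting field collapses to a single degree-2 extension with Galois group Z/2Z.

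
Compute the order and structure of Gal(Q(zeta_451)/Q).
|Gal(Q(zeta_451)/Q)| = phi(451) = 400; group ≅ (Z/451Z)^* ≅ Z/10Z × Z/40Z

The n-th cyclotomic polynomial Φ_451(x) is the minimal polynomial of zeta_451 over Q and has degree phi(451) = 400. So Q(zeta_451) is a degree-400 Galois extension with Galois group (Z/451Z)^*. By CRT, (Z/451Z)^* ≅ (Z/11Z)^* × (Z/41Z)^*. Each prime-power unit group is (Z/11Z)^* ≅ Z/10Z; (Z/41Z)^* ≅ Z/40Z. Hence Gal(Q(zeta_451)/Q) ≅ Z/10Z × Z/40Z.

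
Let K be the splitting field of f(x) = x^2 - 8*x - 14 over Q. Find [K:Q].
[K:Q] = 2

The discriminant of x^2 + (-8)*x + (-14) is b^2 - 4c = 64 - (-56) = 120. Since 120 is not a perfect square in Q, the polynomial is irreducible over Q. Its two roots generate a degree-2 extension, so [K:Q] = 2.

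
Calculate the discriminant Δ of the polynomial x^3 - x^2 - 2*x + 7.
Δ = -1007

For x^3 + a x^2 + b x + c the discriminant is Δ = 18 a b c - 4 a^3 c + a^2 b^2 - 4 b^3 - 27 c^2.
Plug a = -1, b = -2, c = 7:
  18*(-1)*(-2)*(7) - 4*(-1)^3*(7) + (-1)^2*(-2)^2 - 4*(-2)^3 - 27*(7)^2
  = 252 + (28) + 4 + (32) + (-1323)
  = -1007.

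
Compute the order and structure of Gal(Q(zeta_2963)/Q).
|Gal(Q(zeta_2963)/Q)| = phi(2963) = 2962; group ≅ (Z/2963Z)^* ≅ Z/2962Z

The n-th cyclotomic polynomial Φ_2963(x) is the minimal polynomial of zeta_2963 over Q and has degree phi(2963) = 2962. So Q(zeta_2963) is a degree-2962 Galois extension with Galois group (Z/2963Z)^*. (Z/2963Z)^* is cyclic since 2963 is an odd prime power (or 4). Hence Gal(Q(zeta_2963)/Q) ≅ Z/2962Z.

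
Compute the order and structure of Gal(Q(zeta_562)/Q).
|Gal(Q(zeta_562)/Q)| = phi(562) = 280; group ≅ (Z/562Z)^* ≅ Z/280Z

The n-th cyclotomic polynomial Φ_562(x) is the minimal polynomial of zeta_562 over Q and has degree phi(562) = 280. So Q(zeta_562) is a degree-280 Galois extension with Galois group (Z/562Z)^*. By CRT, (Z/562Z)^* ≅ (Z/2Z)^* × (Z/281Z)^*. Each prime-power unit group is (Z/2Z)^* ≅ trivial group (order 1); (Z/281Z)^* ≅ Z/280Z. Hence Gal(Q(zeta_562)/Q) ≅ Z/280Z.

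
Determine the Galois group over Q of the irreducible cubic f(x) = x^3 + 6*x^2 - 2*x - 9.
Gal(K/Q) = S_3 (symmetric group of order 6)

Compute the discriminant of x^3 + (6)*x^2 + (-2)*x + (-9): Δ = 7709. Since Δ is not a rational square, the Galois group is not contained in A_3; it must be the full S_3 (irreducibility of the cubic rules out anything smaller).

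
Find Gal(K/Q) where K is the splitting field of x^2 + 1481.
Gal(K/Q) = Z/2Z (cyclic of order 2)

x^2 + 1481 is irreducible over Q since -1481 is not a rational square. The splitting field Q(sqrt(-1481)) has degree 2 over Q, and its unique nontrivial automorphism is sqrt(-1481) ↦ -sqrt(-1481). Hence Gal(Q(sqrt(-1481))/Q) = Z/2Z.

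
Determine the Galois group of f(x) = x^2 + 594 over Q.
Gal(K/Q) = Z/2Z (cyclic of order 2)

x^2 + 594 is irreducible over Q since -594 is not a rational square. The splitting field Q(sqrt(-594)) has degree 2 over Q, and its unique nontrivial automorphism is sqrt(-594) ↦ -sqrt(-594). Hence Gal(Q(sqrt(-594))/Q) = Z/2Z.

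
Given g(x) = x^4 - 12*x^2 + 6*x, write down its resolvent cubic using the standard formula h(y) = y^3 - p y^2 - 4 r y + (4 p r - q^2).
h(y) = y^3 + 12*y^2 - 36

Identify coefficients: p = -12, q = 6, r = 0.
Plug into h(y) = y^3 - p y^2 - 4 r y + (4 p r - q^2):
  h(y) = y^3 - (-12) y^2 - 4*(0) y + (4*(-12)*(0) - (6)^2)
       = y^3 + (12) y^2 + (0) y + (-36).
Simplifying: h(y) = y^3 + 12*y^2 - 36.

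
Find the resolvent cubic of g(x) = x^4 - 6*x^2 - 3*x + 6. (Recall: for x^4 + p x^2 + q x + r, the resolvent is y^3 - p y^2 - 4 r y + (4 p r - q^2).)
h(y) = y^3 + 6*y^2 - 24*y - 153

Identify coefficients: p = -6, q = -3, r = 6.
Plug into h(y) = y^3 - p y^2 - 4 r y + (4 p r - q^2):
  h(y) = y^3 - (-6) y^2 - 4*(6) y + (4*(-6)*(6) - (-3)^2)
       = y^3 + (6) y^2 + (-24) y + (-153).
Simplifying: h(y) = y^3 + 6*y^2 - 24*y - 153.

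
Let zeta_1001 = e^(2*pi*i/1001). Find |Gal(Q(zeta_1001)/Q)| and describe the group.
|Gal(Q(zeta_1001)/Q)| = phi(1001) = 720; group ≅ (Z/1001Z)^* ≅ Z/6Z × Z/10Z × Z/12Z

The n-th cyclotomic polynomial Φ_1001(x) is the minimal polynomial of zeta_1001 over Q and has degree phi(1001) = 720. So Q(zeta_1001) is a degree-720 Galois extension with Galois group (Z/1001Z)^*. By CRT, (Z/1001Z)^* ≅ (Z/7Z)^* × (Z/11Z)^* × (Z/13Z)^*. Each prime-power unit group is (Z/7Z)^* ≅ Z/6Z; (Z/11Z)^* ≅ Z/10Z; (Z/13Z)^* ≅ Z/12Z. Hence Gal(Q(zeta_1001)/Q) ≅ Z/6Z × Z/10Z × Z/12Z.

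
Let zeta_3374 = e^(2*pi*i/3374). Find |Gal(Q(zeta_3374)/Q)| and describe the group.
|Gal(Q(zeta_3374)/Q)| = phi(3374) = 1440; group ≅ (Z/3374Z)^* ≅ Z/6Z × Z/240Z

The n-th cyclotomic polynomial Φ_3374(x) is the minimal polynomial of zeta_3374 over Q and has degree phi(3374) = 1440. So Q(zeta_3374) is a degree-1440 Galois extension with Galois group (Z/3374Z)^*. By CRT, (Z/3374Z)^* ≅ (Z/2Z)^* × (Z/7Z)^* × (Z/241Z)^*. Each prime-power unit group is (Z/2Z)^* ≅ trivial group (order 1); (Z/7Z)^* ≅ Z/6Z; (Z/241Z)^* ≅ Z/240Z. Hence Gal(Q(zeta_3374)/Q) ≅ Z/6Z × Z/240Z.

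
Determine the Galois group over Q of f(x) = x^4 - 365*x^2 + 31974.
Gal(K/Q) = V_4 (Klein four-group, Z/2Z × Z/2Z)

f factors as (x^2 - 146)(x^2 - 219), so the splitting field is K = Q(sqrt(146), sqrt(219)). The elements 146, 219, 31974 are all non-squares in Q, so sqrt(146) and sqrt(219) generate independent quadratic extensions. Thus [K:Q] = 4 and Gal(K/Q) is generated by the two order-2 automorphisms sqrt(146) ↦ -sqrt(146) and sqrt(219) ↦ -sqrt(219), giving V_4.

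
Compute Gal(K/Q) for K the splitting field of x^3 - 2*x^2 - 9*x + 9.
Gal(K/Q) = S_3 (symmetric group of order 6)

Compute the discriminant of x^3 + (-2)*x^2 + (-9)*x + (9): Δ = 4257. Since Δ is not a rational square, the Galois group is not contained in A_3; it must be the full S_3 (irreducibility of the cubic rules out anything smaller).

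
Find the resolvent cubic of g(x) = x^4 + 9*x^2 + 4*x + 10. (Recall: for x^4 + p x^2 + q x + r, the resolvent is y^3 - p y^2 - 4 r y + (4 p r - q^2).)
h(y) = y^3 - 9*y^2 - 40*y + 344

Identify coefficients: p = 9, q = 4, r = 10.
Plug into h(y) = y^3 - p y^2 - 4 r y + (4 p r - q^2):
  h(y) = y^3 - (9) y^2 - 4*(10) y + (4*(9)*(10) - (4)^2)
       = y^3 + (-9) y^2 + (-40) y + (344).
Simplifying: h(y) = y^3 - 9*y^2 - 40*y + 344.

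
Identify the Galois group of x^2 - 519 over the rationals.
Gal(K/Q) = Z/2Z (cyclic of order 2)

x^2 - 519 is irreducible over Q since 519 is not a rational square. The splitting field Q(sqrt(519)) has degree 2 over Q, and its unique nontrivial automorphism is sqrt(519) ↦ -sqrt(519). Hence Gal(Q(sqrt(519))/Q) = Z/2Z.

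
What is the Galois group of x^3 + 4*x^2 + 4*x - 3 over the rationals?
Gal(K/Q) = S_3 (symmetric group of order 6)

Compute the discriminant of x^3 + (4)*x^2 + (4)*x + (-3): Δ = -339. Since Δ is not a rational square, the Galois group is not contained in A_3; it must be the full S_3 (irreducibility of the cubic rules out anything smaller).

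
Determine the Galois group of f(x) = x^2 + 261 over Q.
Gal(K/Q) = Z/2Z (cyclic of order 2)

x^2 + 261 is irreducible over Q since -261 is not a rational square. The splitting field Q(sqrt(-261)) has degree 2 over Q, and its unique nontrivial automorphism is sqrt(-261) ↦ -sqrt(-261). Hence Gal(Q(sqrt(-261))/Q) = Z/2Z.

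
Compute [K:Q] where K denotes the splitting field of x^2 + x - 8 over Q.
[K:Q] = 2

The discriminant of x^2 + (1)*x + (-8) is b^2 - 4c = 1 - (-32) = 33. Since 33 is not a perfect square in Q, the polynomial is irreducible over Q. Its two roots generate a degree-2 extension, so [K:Q] = 2.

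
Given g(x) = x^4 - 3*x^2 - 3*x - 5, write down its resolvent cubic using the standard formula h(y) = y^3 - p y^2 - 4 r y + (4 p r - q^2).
h(y) = y^3 + 3*y^2 + 20*y + 51

Identify coefficients: p = -3, q = -3, r = -5.
Plug into h(y) = y^3 - p y^2 - 4 r y + (4 p r - q^2):
  h(y) = y^3 - (-3) y^2 - 4*(-5) y + (4*(-3)*(-5) - (-3)^2)
       = y^3 + (3) y^2 + (20) y + (51).
Simplifying: h(y) = y^3 + 3*y^2 + 20*y + 51.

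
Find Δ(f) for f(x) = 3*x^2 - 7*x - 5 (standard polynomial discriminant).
Δ = 109

For a quadratic a x^2 + b x + c the discriminant is Δ = b^2 - 4ac = (-7)^2 - 4*(3)*(-5) = 49 - (-60) = 109.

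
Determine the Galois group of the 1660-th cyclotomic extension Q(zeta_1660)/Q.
|Gal(Q(zeta_1660)/Q)| = phi(1660) = 656; group ≅ (Z/1660Z)^* ≅ Z/2Z × Z/4Z × Z/82Z

The n-th cyclotomic polynomial Φ_1660(x) is the minimal polynomial of zeta_1660 over Q and has degree phi(1660) = 656. So Q(zeta_1660) is a degree-656 Galois extension with Galois group (Z/1660Z)^*. By CRT, (Z/1660Z)^* ≅ (Z/4Z)^* × (Z/5Z)^* × (Z/83Z)^*. Each prime-power unit group is (Z/4Z)^* ≅ Z/2Z; (Z/5Z)^* ≅ Z/4Z; (Z/83Z)^* ≅ Z/82Z. Hence Gal(Q(zeta_1660)/Q) ≅ Z/2Z × Z/4Z × Z/82Z.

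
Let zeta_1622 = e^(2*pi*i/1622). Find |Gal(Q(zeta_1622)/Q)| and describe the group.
|Gal(Q(zeta_1622)/Q)| = phi(1622) = 810; group ≅ (Z/1622Z)^* ≅ Z/810Z

The n-th cyclotomic polynomial Φ_1622(x) is the minimal polynomial of zeta_1622 over Q and has degree phi(1622) = 810. So Q(zeta_1622) is a degree-810 Galois extension with Galois group (Z/1622Z)^*. By CRT, (Z/1622Z)^* ≅ (Z/2Z)^* × (Z/811Z)^*. Each prime-power unit group is (Z/2Z)^* ≅ trivial group (order 1); (Z/811Z)^* ≅ Z/810Z. Hence Gal(Q(zeta_1622)/Q) ≅ Z/810Z.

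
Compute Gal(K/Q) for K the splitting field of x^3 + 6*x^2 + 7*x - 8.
Gal(K/Q) = S_3 (symmetric group of order 6)

Compute the discriminant of x^3 + (6)*x^2 + (7)*x + (-8): Δ = -472. Since Δ is not a rational square, the Galois group is not contained in A_3; it must be the full S_3 (irreducibility of the cubic rules out anything smaller).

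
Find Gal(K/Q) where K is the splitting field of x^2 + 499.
Gal(K/Q) = Z/2Z (cyclic of order 2)

x^2 + 499 is irreducible over Q since -499 is not a rational square. The splitting field Q(sqrt(-499)) has degree 2 over Q, and its unique nontrivial automorphism is sqrt(-499) ↦ -sqrt(-499). Hence Gal(Q(sqrt(-499))/Q) = Z/2Z.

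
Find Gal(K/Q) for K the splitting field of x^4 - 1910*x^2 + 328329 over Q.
Gal(K/Q) = Z/2Z (cyclic of order 2)

f factors as (x^2 - 1719)(x^2 - 191), so the splitting field is K = Q(sqrt(1719), sqrt(191)). The squarefree part of 1719 is 191 and the squarefree part of 191 is also 191, so sqrt(1719) and sqrt(191) are both rational multiples of sqrt(191). Hence Q(sqrt(1719)) = Q(sqrt(191)) = Q(sqrt(191)), and the splitting field collapses to a single degree-2 extension with Galois group Z/2Z.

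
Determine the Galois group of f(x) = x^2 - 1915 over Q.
Gal(K/Q) = Z/2Z (cyclic of order 2)

x^2 - 1915 is irreducible over Q since 1915 is not a rational square. The splitting field Q(sqrt(1915)) has degree 2 over Q, and its unique nontrivial automorphism is sqrt(1915) ↦ -sqrt(1915). Hence Gal(Q(sqrt(1915))/Q) = Z/2Z.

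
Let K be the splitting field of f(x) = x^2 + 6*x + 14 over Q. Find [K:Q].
[K:Q] = 2

The discriminant of x^2 + (6)*x + (14) is b^2 - 4c = 36 - (56) = -20. Since -20 is not a perfect square in Q, the polynomial is irreducible over Q. Its two roots generate a degree-2 extension, so [K:Q] = 2.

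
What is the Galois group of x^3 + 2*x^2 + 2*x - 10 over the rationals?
Gal(K/Q) = S_3 (symmetric group of order 6)

Compute the discriminant of x^3 + (2)*x^2 + (2)*x + (-10): Δ = -3116. Since Δ is not a rational square, the Galois group is not contained in A_3; it must be the full S_3 (irreducibility of the cubic rules out anything smaller).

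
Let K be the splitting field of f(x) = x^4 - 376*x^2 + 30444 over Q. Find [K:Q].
[K:Q] = 4

f factors as (x^2 - 118)(x^2 - 258); the splitting field is K = Q(sqrt(118), sqrt(258)). Since 118, 258, and 30444 are all non-squares in Q, the three subfields Q(sqrt(118)), Q(sqrt(258)), Q(sqrt(30444)) are distinct degree-2 extensions, so [K:Q] = 4 (Klein four Galois group).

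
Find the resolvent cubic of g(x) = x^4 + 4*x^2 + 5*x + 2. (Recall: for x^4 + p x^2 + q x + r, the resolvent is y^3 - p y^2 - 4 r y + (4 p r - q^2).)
h(y) = y^3 - 4*y^2 - 8*y + 7

Identify coefficients: p = 4, q = 5, r = 2.
Plug into h(y) = y^3 - p y^2 - 4 r y + (4 p r - q^2):
  h(y) = y^3 - (4) y^2 - 4*(2) y + (4*(4)*(2) - (5)^2)
       = y^3 + (-4) y^2 + (-8) y + (7).
Simplifying: h(y) = y^3 - 4*y^2 - 8*y + 7.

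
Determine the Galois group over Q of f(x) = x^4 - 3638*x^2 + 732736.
Gal(K/Q) = Z/2Z (cyclic of order 2)

f factors as (x^2 - 214)(x^2 - 3424), so the splitting field is K = Q(sqrt(214), sqrt(3424)). The squarefree part of 214 is 214 and the squarefree part of 3424 is also 214, so sqrt(214) and sqrt(3424) are both rational multiples of sqrt(214). Hence Q(sqrt(214)) = Q(sqrt(3424)) = Q(sqrt(214)), and the splitting field collapses to a single degree-2 extension with Galois group Z/2Z.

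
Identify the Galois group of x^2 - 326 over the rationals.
Gal(K/Q) = Z/2Z (cyclic of order 2)

x^2 - 326 is irreducible over Q since 326 is not a rational square. The splitting field Q(sqrt(326)) has degree 2 over Q, and its unique nontrivial automorphism is sqrt(326) ↦ -sqrt(326). Hence Gal(Q(sqrt(326))/Q) = Z/2Z.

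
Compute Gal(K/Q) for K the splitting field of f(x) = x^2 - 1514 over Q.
Gal(K/Q) = Z/2Z (cyclic of order 2)

x^2 - 1514 is irreducible over Q since 1514 is not a rational square. The splitting field Q(sqrt(1514)) has degree 2 over Q, and its unique nontrivial automorphism is sqrt(1514) ↦ -sqrt(1514). Hence Gal(Q(sqrt(1514))/Q) = Z/2Z.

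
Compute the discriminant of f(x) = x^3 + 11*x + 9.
Δ = -7511

For a depressed cubic x^3 + p x + q the discriminant is Δ = -4 p^3 - 27 q^2 = -4*(11)^3 - 27*(9)^2 = -5324 - 2187 = -7511.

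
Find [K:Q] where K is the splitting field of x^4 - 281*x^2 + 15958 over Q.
[K:Q] = 4

f factors as (x^2 - 79)(x^2 - 202); the splitting field is K = Q(sqrt(79), sqrt(202)). Since 79, 202, and 15958 are all non-squares in Q, the three subfields Q(sqrt(79)), Q(sqrt(202)), Q(sqrt(15958)) are distinct degree-2 extensions, so [K:Q] = 4 (Klein four Galois group).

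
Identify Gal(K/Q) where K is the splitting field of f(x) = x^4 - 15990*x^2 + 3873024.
Gal(K/Q) = Z/2Z (cyclic of order 2)

f factors as (x^2 - 246)(x^2 - 15744), so the splitting field is K = Q(sqrt(246), sqrt(15744)). The squarefree part of 246 is 246 and the squarefree part of 15744 is also 246, so sqrt(246) and sqrt(15744) are both rational multiples of sqrt(246). Hence Q(sqrt(246)) = Q(sqrt(15744)) = Q(sqrt(246)), and the splitting field collapses to a single degree-2 extension with Galois group Z/2Z.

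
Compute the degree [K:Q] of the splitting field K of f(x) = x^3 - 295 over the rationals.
[K:Q] = 6

x^3 - 295 has one real root r = 295^(1/3) and two complex roots r*zeta_3, r*zeta_3^2 where zeta_3 = e^(2*pi*i/3). The splitting field is Q(r, zeta_3). [Q(r):Q] = 3 and [Q(zeta_3):Q] = 2 with gcd = 1, so [Q(r, zeta_3):Q] = 3 * 2 = 6.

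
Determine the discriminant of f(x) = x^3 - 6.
Δ = -972

For a depressed cubic x^3 + p x + q the discriminant is Δ = -4 p^3 - 27 q^2 = -4*(0)^3 - 27*(-6)^2 = 0 - 972 = -972.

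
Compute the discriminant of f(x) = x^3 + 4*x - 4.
Δ = -688

For a depressed cubic x^3 + p x + q the discriminant is Δ = -4 p^3 - 27 q^2 = -4*(4)^3 - 27*(-4)^2 = -256 - 432 = -688.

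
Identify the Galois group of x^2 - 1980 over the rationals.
Gal(K/Q) = Z/2Z (cyclic of order 2)

x^2 - 1980 is irreducible over Q since 1980 is not a rational square. The splitting field Q(sqrt(1980)) has degree 2 over Q, and its unique nontrivial automorphism is sqrt(1980) ↦ -sqrt(1980). Hence Gal(Q(sqrt(1980))/Q) = Z/2Z.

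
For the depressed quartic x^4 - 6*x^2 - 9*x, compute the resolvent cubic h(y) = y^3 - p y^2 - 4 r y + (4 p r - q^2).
h(y) = y^3 + 6*y^2 - 81

Identify coefficients: p = -6, q = -9, r = 0.
Plug into h(y) = y^3 - p y^2 - 4 r y + (4 p r - q^2):
  h(y) = y^3 - (-6) y^2 - 4*(0) y + (4*(-6)*(0) - (-9)^2)
       = y^3 + (6) y^2 + (0) y + (-81).
Simplifying: h(y) = y^3 + 6*y^2 - 81.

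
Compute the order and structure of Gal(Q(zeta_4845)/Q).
|Gal(Q(zeta_4845)/Q)| = phi(4845) = 2304; group ≅ (Z/4845Z)^* ≅ Z/2Z × Z/4Z × Z/16Z × Z/18Z

The n-th cyclotomic polynomial Φ_4845(x) is the minimal polynomial of zeta_4845 over Q and has degree phi(4845) = 2304. So Q(zeta_4845) is a degree-2304 Galois extension with Galois group (Z/4845Z)^*. By CRT, (Z/4845Z)^* ≅ (Z/3Z)^* × (Z/5Z)^* × (Z/17Z)^* × (Z/19Z)^*. Each prime-power unit group is (Z/3Z)^* ≅ Z/2Z; (Z/5Z)^* ≅ Z/4Z; (Z/17Z)^* ≅ Z/16Z; (Z/19Z)^* ≅ Z/18Z. Hence Gal(Q(zeta_4845)/Q) ≅ Z/2Z × Z/4Z × Z/16Z × Z/18Z.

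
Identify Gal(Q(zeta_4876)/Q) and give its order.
|Gal(Q(zeta_4876)/Q)| = phi(4876) = 2288; group ≅ (Z/4876Z)^* ≅ Z/2Z × Z/22Z × Z/52Z

The n-th cyclotomic polynomial Φ_4876(x) is the minimal polynomial of zeta_4876 over Q and has degree phi(4876) = 2288. So Q(zeta_4876) is a degree-2288 Galois extension with Galois group (Z/4876Z)^*. By CRT, (Z/4876Z)^* ≅ (Z/4Z)^* × (Z/23Z)^* × (Z/53Z)^*. Each prime-power unit group is (Z/4Z)^* ≅ Z/2Z; (Z/23Z)^* ≅ Z/22Z; (Z/53Z)^* ≅ Z/52Z. Hence Gal(Q(zeta_4876)/Q) ≅ Z/2Z × Z/22Z × Z/52Z.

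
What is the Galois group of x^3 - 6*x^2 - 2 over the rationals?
Gal(K/Q) = S_3 (symmetric group of order 6)

Compute the discriminant of x^3 + (-6)*x^2 + (0)*x + (-2): Δ = -1836. Since Δ is not a rational square, the Galois group is not contained in A_3; it must be the full S_3 (irreducibility of the cubic rules out anything smaller).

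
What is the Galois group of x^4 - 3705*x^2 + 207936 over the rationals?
Gal(K/Q) = Z/2Z (cyclic of order 2)

f factors as (x^2 - 3648)(x^2 - 57), so the splitting field is K = Q(sqrt(3648), sqrt(57)). The squarefree part of 3648 is 57 and the squarefree part of 57 is also 57, so sqrt(3648) and sqrt(57) are both rational multiples of sqrt(57). Hence Q(sqrt(3648)) = Q(sqrt(57)) = Q(sqrt(57)), and the splitting field collapses to a single degree-2 extension with Galois group Z/2Z.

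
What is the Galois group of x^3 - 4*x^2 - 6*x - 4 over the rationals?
Gal(K/Q) = S_3 (symmetric group of order 6)

Compute the discriminant of x^3 + (-4)*x^2 + (-6)*x + (-4): Δ = -1744. Since Δ is not a rational square, the Galois group is not contained in A_3; it must be the full S_3 (irreducibility of the cubic rules out anything smaller).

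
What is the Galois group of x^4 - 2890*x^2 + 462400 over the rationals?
Gal(K/Q) = Z/2Z (cyclic of order 2)

f factors as (x^2 - 2720)(x^2 - 170), so the splitting field is K = Q(sqrt(2720), sqrt(170)). The squarefree part of 2720 is 170 and the squarefree part of 170 is also 170, so sqrt(2720) and sqrt(170) are both rational multiples of sqrt(170). Hence Q(sqrt(2720)) = Q(sqrt(170)) = Q(sqrt(170)), and the splitting field collapses to a single degree-2 extension with Galois group Z/2Z.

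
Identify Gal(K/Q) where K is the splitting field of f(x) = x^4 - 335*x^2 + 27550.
Gal(K/Q) = V_4 (Klein four-group, Z/2Z × Z/2Z)

f factors as (x^2 - 145)(x^2 - 190), so the splitting field is K = Q(sqrt(145), sqrt(190)). The elements 145, 190, 27550 are all non-squares in Q, so sqrt(145) and sqrt(190) generate independent quadratic extensions. Thus [K:Q] = 4 and Gal(K/Q) is generated by the two order-2 automorphisms sqrt(145) ↦ -sqrt(145) and sqrt(190) ↦ -sqrt(190), giving V_4.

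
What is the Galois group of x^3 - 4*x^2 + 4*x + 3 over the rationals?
Gal(K/Q) = S_3 (symmetric group of order 6)

Compute the discriminant of x^3 + (-4)*x^2 + (4)*x + (3): Δ = -339. Since Δ is not a rational square, the Galois group is not contained in A_3; it must be the full S_3 (irreducibility of the cubic rules out anything smaller).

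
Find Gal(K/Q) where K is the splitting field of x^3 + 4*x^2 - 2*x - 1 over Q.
Gal(K/Q) = S_3 (symmetric group of order 6)

Compute the discriminant of x^3 + (4)*x^2 + (-2)*x + (-1): Δ = 469. Since Δ is not a rational square, the Galois group is not contained in A_3; it must be the full S_3 (irreducibility of the cubic rules out anything smaller).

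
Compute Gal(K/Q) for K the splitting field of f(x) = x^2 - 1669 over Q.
Gal(K/Q) = Z/2Z (cyclic of order 2)

x^2 - 1669 is irreducible over Q since 1669 is not a rational square. The splitting field Q(sqrt(1669)) has degree 2 over Q, and its unique nontrivial automorphism is sqrt(1669) ↦ -sqrt(1669). Hence Gal(Q(sqrt(1669))/Q) = Z/2Z.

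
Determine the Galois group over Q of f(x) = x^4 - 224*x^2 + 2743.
Gal(K/Q) = V_4 (Klein four-group, Z/2Z × Z/2Z)

f factors as (x^2 - 211)(x^2 - 13), so the splitting field is K = Q(sqrt(211), sqrt(13)). The elements 211, 13, 2743 are all non-squares in Q, so sqrt(211) and sqrt(13) generate independent quadratic extensions. Thus [K:Q] = 4 and Gal(K/Q) is generated by the two order-2 automorphisms sqrt(211) ↦ -sqrt(211) and sqrt(13) ↦ -sqrt(13), giving V_4.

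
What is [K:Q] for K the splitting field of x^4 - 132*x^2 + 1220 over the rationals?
[K:Q] = 4

f factors as (x^2 - 122)(x^2 - 10); the splitting field is K = Q(sqrt(122), sqrt(10)). Since 122, 10, and 1220 are all non-squares in Q, the three subfields Q(sqrt(122)), Q(sqrt(10)), Q(sqrt(1220)) are distinct degree-2 extensions, so [K:Q] = 4 (Klein four Galois group).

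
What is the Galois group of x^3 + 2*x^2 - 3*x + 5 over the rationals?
Gal(K/Q) = S_3 (symmetric group of order 6)

Compute the discriminant of x^3 + (2)*x^2 + (-3)*x + (5): Δ = -1231. Since Δ is not a rational square, the Galois group is not contained in A_3; it must be the full S_3 (irreducibility of the cubic rules out anything smaller).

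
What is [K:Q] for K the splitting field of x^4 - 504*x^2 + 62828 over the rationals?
[K:Q] = 4

f factors as (x^2 - 278)(x^2 - 226); the splitting field is K = Q(sqrt(278), sqrt(226)). Since 278, 226, and 62828 are all non-squares in Q, the three subfields Q(sqrt(278)), Q(sqrt(226)), Q(sqrt(62828)) are distinct degree-2 extensions, so [K:Q] = 4 (Klein four Galois group).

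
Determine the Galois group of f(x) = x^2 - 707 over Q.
Gal(K/Q) = Z/2Z (cyclic of order 2)

x^2 - 707 is irreducible over Q since 707 is not a rational square. The splitting field Q(sqrt(707)) has degree 2 over Q, and its unique nontrivial automorphism is sqrt(707) ↦ -sqrt(707). Hence Gal(Q(sqrt(707))/Q) = Z/2Z.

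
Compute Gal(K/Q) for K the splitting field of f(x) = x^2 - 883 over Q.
Gal(K/Q) = Z/2Z (cyclic of order 2)

x^2 - 883 is irreducible over Q since 883 is not a rational square. The splitting field Q(sqrt(883)) has degree 2 over Q, and its unique nontrivial automorphism is sqrt(883) ↦ -sqrt(883). Hence Gal(Q(sqrt(883))/Q) = Z/2Z.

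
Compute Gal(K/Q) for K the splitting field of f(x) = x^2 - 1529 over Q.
Gal(K/Q) = Z/2Z (cyclic of order 2)

x^2 - 1529 is irreducible over Q since 1529 is not a rational square. The splitting field Q(sqrt(1529)) has degree 2 over Q, and its unique nontrivial automorphism is sqrt(1529) ↦ -sqrt(1529). Hence Gal(Q(sqrt(1529))/Q) = Z/2Z.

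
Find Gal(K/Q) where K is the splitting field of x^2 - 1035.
Gal(K/Q) = Z/2Z (cyclic of order 2)

x^2 - 1035 is irreducible over Q since 1035 is not a rational square. The splitting field Q(sqrt(1035)) has degree 2 over Q, and its unique nontrivial automorphism is sqrt(1035) ↦ -sqrt(1035). Hence Gal(Q(sqrt(1035))/Q) = Z/2Z.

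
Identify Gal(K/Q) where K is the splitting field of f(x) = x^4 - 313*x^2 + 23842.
Gal(K/Q) = V_4 (Klein four-group, Z/2Z × Z/2Z)

f factors as (x^2 - 131)(x^2 - 182), so the splitting field is K = Q(sqrt(131), sqrt(182)). The elements 131, 182, 23842 are all non-squares in Q, so sqrt(131) and sqrt(182) generate independent quadratic extensions. Thus [K:Q] = 4 and Gal(K/Q) is generated by the two order-2 automorphisms sqrt(131) ↦ -sqrt(131) and sqrt(182) ↦ -sqrt(182), giving V_4.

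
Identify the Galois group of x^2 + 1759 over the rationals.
Gal(K/Q) = Z/2Z (cyclic of order 2)

x^2 + 1759 is irreducible over Q since -1759 is not a rational square. The splitting field Q(sqrt(-1759)) has degree 2 over Q, and its unique nontrivial automorphism is sqrt(-1759) ↦ -sqrt(-1759). Hence Gal(Q(sqrt(-1759))/Q) = Z/2Z.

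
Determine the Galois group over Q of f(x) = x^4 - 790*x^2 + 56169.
Gal(K/Q) = Z/2Z (cyclic of order 2)

f factors as (x^2 - 711)(x^2 - 79), so the splitting field is K = Q(sqrt(711), sqrt(79)). The squarefree part of 711 is 79 and the squarefree part of 79 is also 79, so sqrt(711) and sqrt(79) are both rational multiples of sqrt(79). Hence Q(sqrt(711)) = Q(sqrt(79)) = Q(sqrt(79)), and the splitting field collapses to a single degree-2 extension with Galois group Z/2Z.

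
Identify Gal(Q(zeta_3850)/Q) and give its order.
|Gal(Q(zeta_3850)/Q)| = phi(3850) = 1200; group ≅ (Z/3850Z)^* ≅ Z/6Z × Z/10Z × Z/20Z

The n-th cyclotomic polynomial Φ_3850(x) is the minimal polynomial of zeta_3850 over Q and has degree phi(3850) = 1200. So Q(zeta_3850) is a degree-1200 Galois extension with Galois group (Z/3850Z)^*. By CRT, (Z/3850Z)^* ≅ (Z/2Z)^* × (Z/25Z)^* × (Z/7Z)^* × (Z/11Z)^*. Each prime-power unit group is (Z/2Z)^* ≅ trivial group (order 1); (Z/25Z)^* ≅ Z/20Z; (Z/7Z)^* ≅ Z/6Z; (Z/11Z)^* ≅ Z/10Z. Hence Gal(Q(zeta_3850)/Q) ≅ Z/6Z × Z/10Z × Z/20Z.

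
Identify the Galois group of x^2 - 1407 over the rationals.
Gal(K/Q) = Z/2Z (cyclic of order 2)

x^2 - 1407 is irreducible over Q since 1407 is not a rational square. The splitting field Q(sqrt(1407)) has degree 2 over Q, and its unique nontrivial automorphism is sqrt(1407) ↦ -sqrt(1407). Hence Gal(Q(sqrt(1407))/Q) = Z/2Z.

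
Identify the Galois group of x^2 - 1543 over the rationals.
Gal(K/Q) = Z/2Z (cyclic of order 2)

x^2 - 1543 is irreducible over Q since 1543 is not a rational square. The splitting field Q(sqrt(1543)) has degree 2 over Q, and its unique nontrivial automorphism is sqrt(1543) ↦ -sqrt(1543). Hence Gal(Q(sqrt(1543))/Q) = Z/2Z.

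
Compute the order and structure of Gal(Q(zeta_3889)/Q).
|Gal(Q(zeta_3889)/Q)| = phi(3889) = 3888; group ≅ (Z/3889Z)^* ≅ Z/3888Z

The n-th cyclotomic polynomial Φ_3889(x) is the minimal polynomial of zeta_3889 over Q and has degree phi(3889) = 3888. So Q(zeta_3889) is a degree-3888 Galois extension with Galois group (Z/3889Z)^*. (Z/3889Z)^* is cyclic since 3889 is an odd prime power (or 4). Hence Gal(Q(zeta_3889)/Q) ≅ Z/3888Z.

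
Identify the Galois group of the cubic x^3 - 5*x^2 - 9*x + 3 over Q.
Gal(K/Q) = S_3 (symmetric group of order 6)

Compute the discriminant of x^3 + (-5)*x^2 + (-9)*x + (3): Δ = 8628. Since Δ is not a rational square, the Galois group is not contained in A_3; it must be the full S_3 (irreducibility of the cubic rules out anything smaller).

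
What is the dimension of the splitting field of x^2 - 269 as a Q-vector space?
[K:Q] = 2

The polynomial x^2 - 269 is irreducible over Q since 269 is not a perfect square. Its splitting field is Q(sqrt(269)), which has degree 2 over Q.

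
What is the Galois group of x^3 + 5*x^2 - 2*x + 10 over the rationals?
Gal(K/Q) = S_3 (symmetric group of order 6)

Compute the discriminant of x^3 + (5)*x^2 + (-2)*x + (10): Δ = -9368. Since Δ is not a rational square, the Galois group is not contained in A_3; it must be the full S_3 (irreducibility of the cubic rules out anything smaller).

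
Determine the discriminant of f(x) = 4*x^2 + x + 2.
Δ = -31

For a quadratic a x^2 + b x + c the discriminant is Δ = b^2 - 4ac = (1)^2 - 4*(4)*(2) = 1 - (32) = -31.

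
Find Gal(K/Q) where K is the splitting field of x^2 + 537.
Gal(K/Q) = Z/2Z (cyclic of order 2)

x^2 + 537 is irreducible over Q since -537 is not a rational square. The splitting field Q(sqrt(-537)) has degree 2 over Q, and its unique nontrivial automorphism is sqrt(-537) ↦ -sqrt(-537). Hence Gal(Q(sqrt(-537))/Q) = Z/2Z.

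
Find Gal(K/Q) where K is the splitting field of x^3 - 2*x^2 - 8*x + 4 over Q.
Gal(K/Q) = S_3 (symmetric group of order 6)

Compute the discriminant of x^3 + (-2)*x^2 + (-8)*x + (4): Δ = 3152. Since Δ is not a rational square, the Galois group is not contained in A_3; it must be the full S_3 (irreducibility of the cubic rules out anything smaller).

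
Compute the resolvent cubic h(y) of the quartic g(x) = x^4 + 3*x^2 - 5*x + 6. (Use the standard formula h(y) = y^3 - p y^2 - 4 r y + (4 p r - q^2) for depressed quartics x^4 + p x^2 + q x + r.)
h(y) = y^3 - 3*y^2 - 24*y + 47

Identify coefficients: p = 3, q = -5, r = 6.
Plug into h(y) = y^3 - p y^2 - 4 r y + (4 p r - q^2):
  h(y) = y^3 - (3) y^2 - 4*(6) y + (4*(3)*(6) - (-5)^2)
       = y^3 + (-3) y^2 + (-24) y + (47).
Simplifying: h(y) = y^3 - 3*y^2 - 24*y + 47.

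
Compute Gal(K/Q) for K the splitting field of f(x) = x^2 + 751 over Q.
Gal(K/Q) = Z/2Z (cyclic of order 2)

x^2 + 751 is irreducible over Q since -751 is not a rational square. The splitting field Q(sqrt(-751)) has degree 2 over Q, and its unique nontrivial automorphism is sqrt(-751) ↦ -sqrt(-751). Hence Gal(Q(sqrt(-751))/Q) = Z/2Z.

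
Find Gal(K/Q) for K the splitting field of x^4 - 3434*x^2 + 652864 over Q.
Gal(K/Q) = Z/2Z (cyclic of order 2)

f factors as (x^2 - 3232)(x^2 - 202), so the splitting field is K = Q(sqrt(3232), sqrt(202)). The squarefree part of 3232 is 202 and the squarefree part of 202 is also 202, so sqrt(3232) and sqrt(202) are both rational multiples of sqrt(202). Hence Q(sqrt(3232)) = Q(sqrt(202)) = Q(sqrt(202)), and the splitting field collapses to a single degree-2 extension with Galois group Z/2Z.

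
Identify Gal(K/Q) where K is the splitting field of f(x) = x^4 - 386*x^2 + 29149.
Gal(K/Q) = V_4 (Klein four-group, Z/2Z × Z/2Z)

f factors as (x^2 - 283)(x^2 - 103), so the splitting field is K = Q(sqrt(283), sqrt(103)). The elements 283, 103, 29149 are all non-squares in Q, so sqrt(283) and sqrt(103) generate independent quadratic extensions. Thus [K:Q] = 4 and Gal(K/Q) is generated by the two order-2 automorphisms sqrt(283) ↦ -sqrt(283) and sqrt(103) ↦ -sqrt(103), giving V_4.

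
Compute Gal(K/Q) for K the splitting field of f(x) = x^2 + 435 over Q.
Gal(K/Q) = Z/2Z (cyclic of order 2)

x^2 + 435 is irreducible over Q since -435 is not a rational square. The splitting field Q(sqrt(-435)) has degree 2 over Q, and its unique nontrivial automorphism is sqrt(-435) ↦ -sqrt(-435). Hence Gal(Q(sqrt(-435))/Q) = Z/2Z.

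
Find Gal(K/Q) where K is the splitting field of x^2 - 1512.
Gal(K/Q) = Z/2Z (cyclic of order 2)

x^2 - 1512 is irreducible over Q since 1512 is not a rational square. The splitting field Q(sqrt(1512)) has degree 2 over Q, and its unique nontrivial automorphism is sqrt(1512) ↦ -sqrt(1512). Hence Gal(Q(sqrt(1512))/Q) = Z/2Z.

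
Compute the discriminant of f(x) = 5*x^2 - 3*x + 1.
Δ = -11

For a quadratic a x^2 + b x + c the discriminant is Δ = b^2 - 4ac = (-3)^2 - 4*(5)*(1) = 9 - (20) = -11.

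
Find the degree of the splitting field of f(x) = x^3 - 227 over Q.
[K:Q] = 6

x^3 - 227 has one real root r = 227^(1/3) and two complex roots r*zeta_3, r*zeta_3^2 where zeta_3 = e^(2*pi*i/3). The splitting field is Q(r, zeta_3). [Q(r):Q] = 3 and [Q(zeta_3):Q] = 2 with gcd = 1, so [Q(r, zeta_3):Q] = 3 * 2 = 6.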